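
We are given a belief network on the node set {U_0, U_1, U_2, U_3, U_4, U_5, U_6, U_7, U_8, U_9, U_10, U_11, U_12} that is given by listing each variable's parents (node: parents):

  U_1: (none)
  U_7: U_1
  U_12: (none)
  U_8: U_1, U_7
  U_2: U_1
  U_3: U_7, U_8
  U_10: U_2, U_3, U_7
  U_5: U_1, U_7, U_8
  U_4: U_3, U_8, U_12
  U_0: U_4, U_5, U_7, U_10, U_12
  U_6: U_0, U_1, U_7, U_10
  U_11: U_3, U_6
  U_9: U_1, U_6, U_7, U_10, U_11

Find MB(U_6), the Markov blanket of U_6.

{U_0, U_1, U_3, U_7, U_9, U_10, U_11}

Recall MB(v) = parents ∪ children ∪ spouses, where spouses are the other parents of v's children.
Pa(U_6) = {U_0, U_1, U_7, U_10}.
U_6's children: U_9, U_11.
Other parents of U_6's children:
  U_11's other parent is U_3.
  U_9's other parents are U_1, U_7, U_10, U_11.
Union: {U_0, U_1, U_7, U_10} ∪ {U_9, U_11} ∪ {U_1, U_3, U_7, U_10, U_11} = {U_0, U_1, U_3, U_7, U_9, U_10, U_11}.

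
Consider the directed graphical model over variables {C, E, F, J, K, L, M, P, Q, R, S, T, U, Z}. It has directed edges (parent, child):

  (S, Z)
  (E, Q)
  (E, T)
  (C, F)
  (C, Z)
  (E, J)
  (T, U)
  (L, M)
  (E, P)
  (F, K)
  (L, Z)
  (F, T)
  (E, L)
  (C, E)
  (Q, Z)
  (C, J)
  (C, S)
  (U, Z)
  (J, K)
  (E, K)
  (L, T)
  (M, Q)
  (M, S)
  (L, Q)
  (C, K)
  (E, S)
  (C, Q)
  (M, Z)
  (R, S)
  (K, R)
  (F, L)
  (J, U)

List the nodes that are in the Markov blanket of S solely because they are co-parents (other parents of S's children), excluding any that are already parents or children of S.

Children of S: Z.
  Z also has parents C, L, M, Q, U.
Excluding nodes already adjacent to S (C, E, M, R, Z), the co-parent-only contribution is {L, Q, U}.

{L, Q, U}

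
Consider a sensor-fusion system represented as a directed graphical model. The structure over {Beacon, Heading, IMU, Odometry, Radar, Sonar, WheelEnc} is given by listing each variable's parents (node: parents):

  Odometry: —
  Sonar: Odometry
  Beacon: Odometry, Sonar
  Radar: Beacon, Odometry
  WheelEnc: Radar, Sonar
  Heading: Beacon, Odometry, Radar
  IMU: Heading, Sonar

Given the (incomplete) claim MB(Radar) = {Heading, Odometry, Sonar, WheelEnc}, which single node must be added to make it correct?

Beacon

Pa(Radar) = {Beacon, Odometry}.
Children of Radar: Heading, WheelEnc.
For each child, the remaining parents (spouses of Radar):
  WheelEnc: Sonar
  Heading: Beacon, Odometry
MB(Radar) = {Beacon, Heading, Odometry, Sonar, WheelEnc}.
Comparing with the claimed set, Beacon is missing.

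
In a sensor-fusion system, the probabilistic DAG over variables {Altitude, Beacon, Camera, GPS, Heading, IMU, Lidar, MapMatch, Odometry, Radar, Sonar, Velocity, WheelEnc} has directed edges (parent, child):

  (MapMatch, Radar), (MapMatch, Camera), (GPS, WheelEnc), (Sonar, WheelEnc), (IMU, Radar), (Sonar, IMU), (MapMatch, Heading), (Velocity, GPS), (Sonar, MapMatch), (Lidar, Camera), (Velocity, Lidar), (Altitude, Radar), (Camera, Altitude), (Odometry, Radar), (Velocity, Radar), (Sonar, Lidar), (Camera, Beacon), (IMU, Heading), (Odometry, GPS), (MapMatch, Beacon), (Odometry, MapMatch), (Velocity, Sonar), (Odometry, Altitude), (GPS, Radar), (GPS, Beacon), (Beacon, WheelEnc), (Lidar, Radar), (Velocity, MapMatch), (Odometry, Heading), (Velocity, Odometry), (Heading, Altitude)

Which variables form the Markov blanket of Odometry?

{Altitude, Camera, GPS, Heading, IMU, Lidar, MapMatch, Radar, Sonar, Velocity}

A node's Markov blanket = Pa ∪ Ch ∪ (parents of Ch other than the node itself).
Odometry's children: Altitude, GPS, Heading, MapMatch, Radar.
Parents of Odometry: Velocity.
Co-parents of Odometry (other parents of its children):
  GPS's other parent is Velocity.
  parents(MapMatch) \ {Odometry} = {Sonar, Velocity}.
  Heading also has parents IMU, MapMatch.
  Altitude's other parents are Camera, Heading.
  Radar also has parents Altitude, GPS, IMU, Lidar, MapMatch, Velocity.
Union: {Velocity} ∪ {Altitude, GPS, Heading, MapMatch, Radar} ∪ {Altitude, Camera, GPS, Heading, IMU, Lidar, MapMatch, Sonar, Velocity} = {Altitude, Camera, GPS, Heading, IMU, Lidar, MapMatch, Radar, Sonar, Velocity}.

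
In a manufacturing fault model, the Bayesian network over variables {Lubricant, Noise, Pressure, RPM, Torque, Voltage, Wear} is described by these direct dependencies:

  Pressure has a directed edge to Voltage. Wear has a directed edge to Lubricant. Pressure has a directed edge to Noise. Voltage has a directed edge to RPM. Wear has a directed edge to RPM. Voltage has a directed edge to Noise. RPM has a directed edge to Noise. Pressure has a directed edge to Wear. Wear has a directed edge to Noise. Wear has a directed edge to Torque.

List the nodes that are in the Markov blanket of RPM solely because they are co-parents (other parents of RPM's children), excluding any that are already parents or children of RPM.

Children of RPM: Noise.
  Noise: Pressure, Voltage, Wear
Excluding nodes already adjacent to RPM (Noise, Voltage, Wear), the co-parent-only contribution is {Pressure}.

{Pressure}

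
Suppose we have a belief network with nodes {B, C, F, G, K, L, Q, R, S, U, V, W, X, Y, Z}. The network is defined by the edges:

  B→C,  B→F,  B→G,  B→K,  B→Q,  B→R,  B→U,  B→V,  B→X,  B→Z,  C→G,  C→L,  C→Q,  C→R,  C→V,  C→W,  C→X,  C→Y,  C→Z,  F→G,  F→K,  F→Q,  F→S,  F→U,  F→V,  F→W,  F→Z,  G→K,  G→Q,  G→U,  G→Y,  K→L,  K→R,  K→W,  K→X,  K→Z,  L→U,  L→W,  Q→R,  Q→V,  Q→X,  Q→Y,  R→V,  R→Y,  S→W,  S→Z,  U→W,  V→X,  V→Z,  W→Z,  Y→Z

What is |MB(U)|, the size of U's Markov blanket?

8

U has parents B, F, G, L.
U's children: W.
Other parents of U's children:
  W also has parents C, F, K, L, S.
MB(U) = {B, C, F, G, K, L, S, W}, which has 8 nodes.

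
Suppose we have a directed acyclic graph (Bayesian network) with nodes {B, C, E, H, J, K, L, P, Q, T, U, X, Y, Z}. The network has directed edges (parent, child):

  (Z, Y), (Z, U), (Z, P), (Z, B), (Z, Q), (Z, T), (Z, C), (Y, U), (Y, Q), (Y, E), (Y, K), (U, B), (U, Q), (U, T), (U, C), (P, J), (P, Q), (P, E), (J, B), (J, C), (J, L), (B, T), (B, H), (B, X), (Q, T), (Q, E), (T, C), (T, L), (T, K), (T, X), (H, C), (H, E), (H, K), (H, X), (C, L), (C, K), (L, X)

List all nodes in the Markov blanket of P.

Pa(P) = {Z}.
Ch(P) = {E, J, Q}.
Co-parents of P (other parents of its children):
  J: no additional parents.
  parents(Q) \ {P} = {U, Y, Z}.
  parents(E) \ {P} = {H, Q, Y}.
MB(P) = {E, H, J, Q, U, Y, Z}.

{E, H, J, Q, U, Y, Z}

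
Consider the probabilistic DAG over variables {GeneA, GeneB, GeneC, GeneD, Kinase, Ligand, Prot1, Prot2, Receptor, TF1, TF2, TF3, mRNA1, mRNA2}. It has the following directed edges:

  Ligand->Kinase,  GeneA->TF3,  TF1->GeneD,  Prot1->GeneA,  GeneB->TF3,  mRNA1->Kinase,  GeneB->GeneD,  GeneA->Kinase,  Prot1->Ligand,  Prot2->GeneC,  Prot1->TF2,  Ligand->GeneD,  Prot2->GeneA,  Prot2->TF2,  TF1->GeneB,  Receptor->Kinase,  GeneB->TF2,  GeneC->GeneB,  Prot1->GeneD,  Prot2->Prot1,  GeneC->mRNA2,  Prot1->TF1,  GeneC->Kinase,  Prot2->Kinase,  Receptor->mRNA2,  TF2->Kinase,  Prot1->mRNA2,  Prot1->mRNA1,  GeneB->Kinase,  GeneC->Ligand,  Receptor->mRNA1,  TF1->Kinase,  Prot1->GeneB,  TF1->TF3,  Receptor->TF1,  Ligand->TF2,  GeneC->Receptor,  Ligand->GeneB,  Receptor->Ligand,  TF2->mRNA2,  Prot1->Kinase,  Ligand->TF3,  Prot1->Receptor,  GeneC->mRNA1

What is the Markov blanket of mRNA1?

A node's Markov blanket = Pa ∪ Ch ∪ (parents of Ch other than the node itself).
mRNA1's parents: GeneC, Prot1, Receptor.
mRNA1's children: Kinase.
Parents of each child, excluding mRNA1:
  Kinase also has parents GeneA, GeneB, GeneC, Ligand, Prot1, Prot2, Receptor, TF1, TF2.
So the Markov blanket of mRNA1 is {GeneA, GeneB, GeneC, Kinase, Ligand, Prot1, Prot2, Receptor, TF1, TF2}.

{GeneA, GeneB, GeneC, Kinase, Ligand, Prot1, Prot2, Receptor, TF1, TF2}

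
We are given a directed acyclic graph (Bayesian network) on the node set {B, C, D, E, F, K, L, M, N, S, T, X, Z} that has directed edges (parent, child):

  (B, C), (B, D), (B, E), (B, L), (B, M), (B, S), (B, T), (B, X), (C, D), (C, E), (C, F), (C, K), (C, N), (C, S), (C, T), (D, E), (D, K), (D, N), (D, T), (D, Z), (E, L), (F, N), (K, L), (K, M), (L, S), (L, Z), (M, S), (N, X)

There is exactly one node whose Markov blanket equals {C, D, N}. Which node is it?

The target node must have every member of {C, D, N} as a parent, child, or co-parent, and no others.
Parents of F: C; children: N; co-parents: C, D.
These exactly cover the given set, so the node is F.

F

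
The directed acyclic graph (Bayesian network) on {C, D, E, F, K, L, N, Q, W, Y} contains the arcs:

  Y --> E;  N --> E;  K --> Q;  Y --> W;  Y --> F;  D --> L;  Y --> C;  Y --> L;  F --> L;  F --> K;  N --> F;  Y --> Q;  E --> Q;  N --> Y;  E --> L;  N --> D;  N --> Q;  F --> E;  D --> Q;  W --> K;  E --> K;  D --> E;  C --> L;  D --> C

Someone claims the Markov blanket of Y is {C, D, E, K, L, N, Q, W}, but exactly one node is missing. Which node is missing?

A node's Markov blanket = Pa ∪ Ch ∪ (parents of Ch other than the node itself).
Parents of Y: N.
Ch(Y) = {C, E, F, L, Q, W}.
Co-parents of Y (other parents of its children):
  F: N
  E: D, F, N
  W: —
  Q: D, E, K, N
  C: D
  L: C, D, E, F
MB(Y) = {C, D, E, F, K, L, N, Q, W}.
Comparing with the claimed set, F is missing.

F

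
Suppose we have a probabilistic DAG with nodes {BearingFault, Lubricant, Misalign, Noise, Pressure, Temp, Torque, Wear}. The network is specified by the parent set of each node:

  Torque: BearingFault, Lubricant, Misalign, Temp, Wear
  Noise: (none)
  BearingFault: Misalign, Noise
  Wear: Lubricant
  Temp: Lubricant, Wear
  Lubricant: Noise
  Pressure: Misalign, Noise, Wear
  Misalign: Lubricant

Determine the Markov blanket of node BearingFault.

By definition, MB(BearingFault) is built from BearingFault's parents, BearingFault's children, and the co-parents of BearingFault.
BearingFault has child Torque.
BearingFault has parents Misalign, Noise.
Parents of each child, excluding BearingFault:
  Torque also has parents Lubricant, Misalign, Temp, Wear.
So the Markov blanket of BearingFault is {Lubricant, Misalign, Noise, Temp, Torque, Wear}.

{Lubricant, Misalign, Noise, Temp, Torque, Wear}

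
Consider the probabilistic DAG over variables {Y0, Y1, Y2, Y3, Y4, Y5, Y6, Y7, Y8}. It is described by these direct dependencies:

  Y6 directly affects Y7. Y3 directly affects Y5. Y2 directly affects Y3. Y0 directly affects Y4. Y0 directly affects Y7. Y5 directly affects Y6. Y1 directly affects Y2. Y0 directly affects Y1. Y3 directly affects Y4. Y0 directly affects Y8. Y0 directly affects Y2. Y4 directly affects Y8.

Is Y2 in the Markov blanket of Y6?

Y6's parents: Y5.
Y6 has child Y7.
For each child, the remaining parents (spouses of Y6):
  Y7: Y0
MB(Y6) = {Y0, Y5, Y7}; Y2 is not in this set.

No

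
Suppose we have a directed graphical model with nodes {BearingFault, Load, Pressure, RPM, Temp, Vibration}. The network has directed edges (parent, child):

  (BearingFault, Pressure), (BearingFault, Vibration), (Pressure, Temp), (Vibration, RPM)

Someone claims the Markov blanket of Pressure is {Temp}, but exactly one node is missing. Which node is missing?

BearingFault

By definition, MB(Pressure) is built from Pressure's parents, Pressure's children, and the co-parents of Pressure.
Parents of Pressure: BearingFault.
Children of Pressure: Temp.
Co-parents of Pressure (other parents of its children):
  Temp: —
MB(Pressure) = {BearingFault, Temp}.
Comparing with the claimed set, BearingFault is missing.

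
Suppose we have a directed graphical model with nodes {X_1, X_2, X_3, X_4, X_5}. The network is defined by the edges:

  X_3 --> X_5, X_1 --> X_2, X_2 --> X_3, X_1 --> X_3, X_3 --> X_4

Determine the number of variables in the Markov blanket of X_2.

2

Recall MB(v) = parents ∪ children ∪ spouses, where spouses are the other parents of v's children.
X_2's parents: X_1.
Children of X_2: X_3.
For each child, the remaining parents (spouses of X_2):
  X_3: X_1
MB(X_2) = {X_1, X_3}, which has 2 nodes.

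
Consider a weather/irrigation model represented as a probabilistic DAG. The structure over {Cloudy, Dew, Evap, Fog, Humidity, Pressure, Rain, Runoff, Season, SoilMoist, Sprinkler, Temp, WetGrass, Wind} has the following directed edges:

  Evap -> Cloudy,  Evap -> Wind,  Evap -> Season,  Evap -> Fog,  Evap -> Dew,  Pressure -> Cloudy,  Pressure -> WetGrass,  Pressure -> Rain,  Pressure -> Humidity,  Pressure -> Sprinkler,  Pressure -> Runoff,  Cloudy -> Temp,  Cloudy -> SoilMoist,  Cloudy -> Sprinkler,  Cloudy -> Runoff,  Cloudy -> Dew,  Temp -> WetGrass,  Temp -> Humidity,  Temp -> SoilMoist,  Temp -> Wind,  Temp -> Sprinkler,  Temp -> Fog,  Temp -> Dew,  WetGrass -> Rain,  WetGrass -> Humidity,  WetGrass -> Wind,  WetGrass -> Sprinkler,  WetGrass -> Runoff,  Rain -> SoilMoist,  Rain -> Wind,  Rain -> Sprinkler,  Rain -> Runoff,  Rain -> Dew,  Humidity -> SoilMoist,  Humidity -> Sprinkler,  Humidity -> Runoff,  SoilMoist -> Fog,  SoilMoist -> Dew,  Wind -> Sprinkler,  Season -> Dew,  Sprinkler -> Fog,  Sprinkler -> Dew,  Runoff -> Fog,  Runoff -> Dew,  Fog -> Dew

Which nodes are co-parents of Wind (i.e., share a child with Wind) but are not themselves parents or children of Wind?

{Cloudy, Humidity, Pressure}

Children of Wind: Sprinkler.
  Sprinkler: Cloudy, Humidity, Pressure, Rain, Temp, WetGrass
Excluding nodes already adjacent to Wind (Evap, Rain, Sprinkler, Temp, WetGrass), the co-parent-only contribution is {Cloudy, Humidity, Pressure}.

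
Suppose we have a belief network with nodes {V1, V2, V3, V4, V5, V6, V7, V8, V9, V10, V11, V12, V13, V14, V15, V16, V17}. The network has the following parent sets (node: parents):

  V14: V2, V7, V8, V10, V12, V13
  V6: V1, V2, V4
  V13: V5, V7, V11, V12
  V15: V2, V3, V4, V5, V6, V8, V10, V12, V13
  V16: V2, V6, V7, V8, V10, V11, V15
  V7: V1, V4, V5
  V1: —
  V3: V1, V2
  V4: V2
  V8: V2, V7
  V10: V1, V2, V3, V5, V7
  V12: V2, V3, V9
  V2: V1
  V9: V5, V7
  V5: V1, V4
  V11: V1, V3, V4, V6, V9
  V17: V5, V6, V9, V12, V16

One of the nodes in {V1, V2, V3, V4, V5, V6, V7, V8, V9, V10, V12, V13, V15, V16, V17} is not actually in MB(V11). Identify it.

V11's parents: V1, V3, V4, V6, V9.
Ch(V11) = {V13, V16}.
Co-parents of V11 (other parents of its children):
  V13: V5, V7, V12
  V16: V2, V6, V7, V8, V10, V15
MB(V11) = {V1, V2, V3, V4, V5, V6, V7, V8, V9, V10, V12, V13, V15, V16}.
V17 is neither a parent, child, nor co-parent of V11, so it does not belong.

V17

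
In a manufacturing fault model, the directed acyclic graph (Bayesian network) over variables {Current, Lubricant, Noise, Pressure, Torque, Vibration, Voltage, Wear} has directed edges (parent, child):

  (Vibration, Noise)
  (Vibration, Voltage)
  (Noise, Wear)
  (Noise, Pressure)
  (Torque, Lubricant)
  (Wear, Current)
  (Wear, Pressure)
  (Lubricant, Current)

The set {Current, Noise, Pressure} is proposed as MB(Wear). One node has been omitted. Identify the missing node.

Lubricant

Wear's parents: Noise.
Children of Wear: Current, Pressure.
Other parents of Wear's children:
  parents(Current) \ {Wear} = {Lubricant}.
  Pressure's other parent is Noise.
MB(Wear) = {Current, Lubricant, Noise, Pressure}.
Comparing with the claimed set, Lubricant is missing.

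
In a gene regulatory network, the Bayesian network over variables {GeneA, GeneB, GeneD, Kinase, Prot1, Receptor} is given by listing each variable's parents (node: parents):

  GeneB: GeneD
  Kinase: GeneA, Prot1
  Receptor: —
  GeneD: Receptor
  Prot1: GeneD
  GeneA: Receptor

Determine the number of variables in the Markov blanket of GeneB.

A node's Markov blanket = Pa ∪ Ch ∪ (parents of Ch other than the node itself).
Pa(GeneB) = {GeneD}.
GeneB's children: none.
GeneB has no children, so there are no co-parents.
MB(GeneB) = {GeneD}, which has 1 node.

1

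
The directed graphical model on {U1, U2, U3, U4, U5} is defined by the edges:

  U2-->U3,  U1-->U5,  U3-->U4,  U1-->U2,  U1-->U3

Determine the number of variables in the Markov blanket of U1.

Parents of U1: none.
U1 has children U2, U3, U5.
Other parents of U1's children:
  U2 has no other parent.
  U3's other parent is U2.
  U5 has no other parent.
MB(U1) = {U2, U3, U5}, which has 3 nodes.

3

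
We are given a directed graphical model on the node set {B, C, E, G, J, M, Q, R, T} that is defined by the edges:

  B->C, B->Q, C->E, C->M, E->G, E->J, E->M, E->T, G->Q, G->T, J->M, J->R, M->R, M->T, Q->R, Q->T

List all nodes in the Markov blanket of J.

J's parents: E.
J has children M, R.
For each child, the remaining parents (spouses of J):
  M: C, E
  R: M, Q
MB(J) = {C, E, M, Q, R}.

{C, E, M, Q, R}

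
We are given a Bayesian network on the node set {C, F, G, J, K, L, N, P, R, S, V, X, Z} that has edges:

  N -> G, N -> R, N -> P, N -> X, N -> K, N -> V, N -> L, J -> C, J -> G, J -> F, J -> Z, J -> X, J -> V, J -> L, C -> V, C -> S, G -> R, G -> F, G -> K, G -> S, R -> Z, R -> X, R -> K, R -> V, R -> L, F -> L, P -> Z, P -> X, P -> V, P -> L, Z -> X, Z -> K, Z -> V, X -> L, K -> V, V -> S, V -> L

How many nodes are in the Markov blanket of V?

Recall MB(v) = parents ∪ children ∪ spouses, where spouses are the other parents of v's children.
Ch(V) = {L, S}.
Parents of V: C, J, K, N, P, R, Z.
Parents of each child, excluding V:
  S: C, G
  L: F, J, N, P, R, X
MB(V) = {C, F, G, J, K, L, N, P, R, S, X, Z}, which has 12 nodes.

12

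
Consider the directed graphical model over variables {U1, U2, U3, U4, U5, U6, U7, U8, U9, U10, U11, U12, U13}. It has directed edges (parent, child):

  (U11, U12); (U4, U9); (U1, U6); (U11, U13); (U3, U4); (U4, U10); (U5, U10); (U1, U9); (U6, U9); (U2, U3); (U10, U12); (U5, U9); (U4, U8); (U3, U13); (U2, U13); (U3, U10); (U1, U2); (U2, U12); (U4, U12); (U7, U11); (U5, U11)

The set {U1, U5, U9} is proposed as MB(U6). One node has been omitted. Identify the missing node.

Pa(U6) = {U1}.
Ch(U6) = {U9}.
Parents of each child, excluding U6:
  parents(U9) \ {U6} = {U1, U4, U5}.
MB(U6) = {U1, U4, U5, U9}.
Comparing with the claimed set, U4 is missing.

U4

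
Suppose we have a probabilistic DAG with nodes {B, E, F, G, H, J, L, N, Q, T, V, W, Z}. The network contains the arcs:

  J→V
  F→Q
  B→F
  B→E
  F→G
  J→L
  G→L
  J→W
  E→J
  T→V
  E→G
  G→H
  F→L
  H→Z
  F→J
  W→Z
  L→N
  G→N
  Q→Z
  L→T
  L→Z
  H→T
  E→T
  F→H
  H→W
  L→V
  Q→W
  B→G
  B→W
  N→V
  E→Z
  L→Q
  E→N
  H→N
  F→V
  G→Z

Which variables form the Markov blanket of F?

F has children G, H, J, L, Q, V.
Pa(F) = {B}.
For each child, the remaining parents (spouses of F):
  G's other parents are B, E.
  H's other parent is G.
  parents(J) \ {F} = {E}.
  L also has parents G, J.
  Q's other parent is L.
  V also has parents J, L, N, T.
MB(F) = {B, E, G, H, J, L, N, Q, T, V}.

{B, E, G, H, J, L, N, Q, T, V}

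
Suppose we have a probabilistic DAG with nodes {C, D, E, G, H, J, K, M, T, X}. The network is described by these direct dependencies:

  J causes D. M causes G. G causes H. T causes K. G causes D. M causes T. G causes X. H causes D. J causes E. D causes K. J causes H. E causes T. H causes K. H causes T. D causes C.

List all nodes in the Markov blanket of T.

T's parents: E, H, M.
T's children: K.
Other parents of T's children:
  K also has parents D, H.
Taking the union gives {D, E, H, K, M}.

{D, E, H, K, M}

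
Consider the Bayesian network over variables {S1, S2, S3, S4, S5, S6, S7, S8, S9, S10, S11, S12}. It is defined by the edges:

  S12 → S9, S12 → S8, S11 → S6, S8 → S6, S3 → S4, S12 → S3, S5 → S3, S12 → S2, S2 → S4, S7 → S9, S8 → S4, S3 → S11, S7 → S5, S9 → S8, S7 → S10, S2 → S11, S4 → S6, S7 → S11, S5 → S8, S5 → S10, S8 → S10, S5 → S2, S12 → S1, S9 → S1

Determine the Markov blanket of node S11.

S11's children: S6.
S11 has parents S2, S3, S7.
For each child, the remaining parents (spouses of S11):
  S6: S4, S8
Taking the union gives {S2, S3, S4, S6, S7, S8}.

{S2, S3, S4, S6, S7, S8}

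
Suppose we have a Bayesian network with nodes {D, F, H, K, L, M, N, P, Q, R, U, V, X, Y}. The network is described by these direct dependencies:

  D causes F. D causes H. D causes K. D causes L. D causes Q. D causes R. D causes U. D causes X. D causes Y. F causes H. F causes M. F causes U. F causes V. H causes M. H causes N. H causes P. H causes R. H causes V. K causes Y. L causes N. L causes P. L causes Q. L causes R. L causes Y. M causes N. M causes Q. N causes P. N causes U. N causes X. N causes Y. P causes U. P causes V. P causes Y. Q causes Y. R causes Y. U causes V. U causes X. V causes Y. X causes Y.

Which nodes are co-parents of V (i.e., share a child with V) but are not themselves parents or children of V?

{D, K, L, N, Q, R, X}

Children of V: Y.
  Y: D, K, L, N, P, Q, R, X
Excluding nodes already adjacent to V (F, H, P, U, Y), the co-parent-only contribution is {D, K, L, N, Q, R, X}.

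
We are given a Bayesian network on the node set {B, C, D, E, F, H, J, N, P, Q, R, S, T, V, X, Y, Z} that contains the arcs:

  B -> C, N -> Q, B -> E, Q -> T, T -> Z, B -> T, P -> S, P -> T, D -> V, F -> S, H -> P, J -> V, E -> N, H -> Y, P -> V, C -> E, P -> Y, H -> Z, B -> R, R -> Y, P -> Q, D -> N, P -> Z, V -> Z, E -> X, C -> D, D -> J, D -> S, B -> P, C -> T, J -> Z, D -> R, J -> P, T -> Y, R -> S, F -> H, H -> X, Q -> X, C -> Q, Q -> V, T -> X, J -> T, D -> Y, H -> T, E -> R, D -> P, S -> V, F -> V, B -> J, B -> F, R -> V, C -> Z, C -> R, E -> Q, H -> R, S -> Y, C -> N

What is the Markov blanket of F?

{B, D, H, J, P, Q, R, S, V}

Recall MB(v) = parents ∪ children ∪ spouses, where spouses are the other parents of v's children.
Children of F: H, S, V.
Pa(F) = {B}.
For each child, the remaining parents (spouses of F):
  H: no additional parents.
  parents(S) \ {F} = {D, P, R}.
  V also has parents D, J, P, Q, R, S.
Taking the union gives {B, D, H, J, P, Q, R, S, V}.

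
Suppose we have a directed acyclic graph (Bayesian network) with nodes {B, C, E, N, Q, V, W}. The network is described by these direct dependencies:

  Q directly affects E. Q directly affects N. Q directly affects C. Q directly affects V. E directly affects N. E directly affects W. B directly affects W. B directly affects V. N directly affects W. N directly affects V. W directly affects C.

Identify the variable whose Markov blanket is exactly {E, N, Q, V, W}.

The target node must have every member of {E, N, Q, V, W} as a parent, child, or co-parent, and no others.
Parents of B: none; children: V, W; co-parents: E, N, Q.
These exactly cover the given set, so the node is B.

B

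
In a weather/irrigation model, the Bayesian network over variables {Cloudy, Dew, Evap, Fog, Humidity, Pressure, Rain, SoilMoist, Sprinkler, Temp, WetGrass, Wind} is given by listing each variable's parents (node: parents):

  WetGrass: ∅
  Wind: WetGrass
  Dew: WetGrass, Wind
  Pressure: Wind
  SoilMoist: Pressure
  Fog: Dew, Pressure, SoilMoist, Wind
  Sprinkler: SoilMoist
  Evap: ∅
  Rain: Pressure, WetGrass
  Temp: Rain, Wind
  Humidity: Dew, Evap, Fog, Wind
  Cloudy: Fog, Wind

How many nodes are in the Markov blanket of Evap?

4

Recall MB(v) = parents ∪ children ∪ spouses, where spouses are the other parents of v's children.
Evap's parents: none.
Ch(Evap) = {Humidity}.
Parents of each child, excluding Evap:
  parents(Humidity) \ {Evap} = {Dew, Fog, Wind}.
MB(Evap) = {Dew, Fog, Humidity, Wind}, which has 4 nodes.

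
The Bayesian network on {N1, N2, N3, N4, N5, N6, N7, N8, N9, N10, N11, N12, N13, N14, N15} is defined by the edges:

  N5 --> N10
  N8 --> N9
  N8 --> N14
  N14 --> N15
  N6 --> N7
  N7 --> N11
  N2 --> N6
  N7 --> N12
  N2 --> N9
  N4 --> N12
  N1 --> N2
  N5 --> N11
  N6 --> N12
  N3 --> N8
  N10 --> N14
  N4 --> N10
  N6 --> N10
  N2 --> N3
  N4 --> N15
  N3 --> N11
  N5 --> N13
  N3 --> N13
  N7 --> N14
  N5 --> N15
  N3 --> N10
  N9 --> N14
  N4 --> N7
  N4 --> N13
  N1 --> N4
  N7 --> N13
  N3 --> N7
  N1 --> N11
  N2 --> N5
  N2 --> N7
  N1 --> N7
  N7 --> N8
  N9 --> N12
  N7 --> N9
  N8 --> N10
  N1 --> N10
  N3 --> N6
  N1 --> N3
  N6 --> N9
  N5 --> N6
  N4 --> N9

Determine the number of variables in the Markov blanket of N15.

3

Parents of N15: N4, N5, N14.
N15's children: none.
With no children, N15 has no spouses; the co-parent set is empty.
MB(N15) = {N4, N5, N14}, which has 3 nodes.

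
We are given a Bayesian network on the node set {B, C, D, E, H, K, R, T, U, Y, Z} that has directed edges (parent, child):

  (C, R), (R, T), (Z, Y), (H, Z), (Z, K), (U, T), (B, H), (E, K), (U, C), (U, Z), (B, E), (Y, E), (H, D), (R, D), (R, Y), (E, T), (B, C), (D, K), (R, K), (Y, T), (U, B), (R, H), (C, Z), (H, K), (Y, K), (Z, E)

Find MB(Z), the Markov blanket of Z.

{B, C, D, E, H, K, R, U, Y}

Z's parents: C, H, U.
Z's children: E, K, Y.
Other parents of Z's children:
  Y: R
  E: B, Y
  K: D, E, H, R, Y
Taking the union gives {B, C, D, E, H, K, R, U, Y}.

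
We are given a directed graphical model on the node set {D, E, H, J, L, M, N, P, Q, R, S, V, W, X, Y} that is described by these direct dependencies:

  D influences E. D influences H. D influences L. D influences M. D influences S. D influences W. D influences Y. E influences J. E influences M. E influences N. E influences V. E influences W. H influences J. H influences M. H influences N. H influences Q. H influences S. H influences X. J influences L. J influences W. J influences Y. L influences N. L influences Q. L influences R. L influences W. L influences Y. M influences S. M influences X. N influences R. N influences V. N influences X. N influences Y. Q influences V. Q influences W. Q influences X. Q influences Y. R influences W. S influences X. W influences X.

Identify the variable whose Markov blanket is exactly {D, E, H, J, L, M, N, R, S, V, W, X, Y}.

Q

The target node must have every member of {D, E, H, J, L, M, N, R, S, V, W, X, Y} as a parent, child, or co-parent, and no others.
Parents of Q: H, L; children: V, W, X, Y; co-parents: D, E, H, J, L, M, N, R, S, W.
These exactly cover the given set, so the node is Q.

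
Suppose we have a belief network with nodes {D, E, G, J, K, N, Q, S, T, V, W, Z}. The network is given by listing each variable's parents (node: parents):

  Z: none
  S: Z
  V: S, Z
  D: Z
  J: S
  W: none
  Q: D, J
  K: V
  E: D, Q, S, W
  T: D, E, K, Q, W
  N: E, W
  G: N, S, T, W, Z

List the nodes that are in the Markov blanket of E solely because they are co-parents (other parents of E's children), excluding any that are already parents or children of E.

Children of E: N, T.
  T's other parents are D, K, Q, W.
  N's other parent is W.
Excluding nodes already adjacent to E (D, N, Q, S, T, W), the co-parent-only contribution is {K}.

{K}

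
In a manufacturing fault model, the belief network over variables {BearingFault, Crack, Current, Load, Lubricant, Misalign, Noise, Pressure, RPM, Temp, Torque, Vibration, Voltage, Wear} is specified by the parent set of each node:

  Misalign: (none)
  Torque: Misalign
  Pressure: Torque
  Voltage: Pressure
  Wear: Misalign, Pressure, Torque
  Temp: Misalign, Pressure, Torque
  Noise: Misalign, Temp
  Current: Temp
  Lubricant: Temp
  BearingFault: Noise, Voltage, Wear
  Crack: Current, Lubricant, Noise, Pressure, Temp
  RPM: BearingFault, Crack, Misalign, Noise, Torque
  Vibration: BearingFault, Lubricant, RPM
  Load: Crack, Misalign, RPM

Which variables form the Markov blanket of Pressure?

{Crack, Current, Lubricant, Misalign, Noise, Temp, Torque, Voltage, Wear}

The Markov blanket of a node is its parents, its children, and the other parents of its children.
Pressure's parents: Torque.
Pressure's children: Crack, Temp, Voltage, Wear.
For each child, the remaining parents (spouses of Pressure):
  Voltage: no additional parents.
  Wear's other parents are Misalign, Torque.
  Temp's other parents are Misalign, Torque.
  Crack's other parents are Current, Lubricant, Noise, Temp.
Taking the union gives {Crack, Current, Lubricant, Misalign, Noise, Temp, Torque, Voltage, Wear}.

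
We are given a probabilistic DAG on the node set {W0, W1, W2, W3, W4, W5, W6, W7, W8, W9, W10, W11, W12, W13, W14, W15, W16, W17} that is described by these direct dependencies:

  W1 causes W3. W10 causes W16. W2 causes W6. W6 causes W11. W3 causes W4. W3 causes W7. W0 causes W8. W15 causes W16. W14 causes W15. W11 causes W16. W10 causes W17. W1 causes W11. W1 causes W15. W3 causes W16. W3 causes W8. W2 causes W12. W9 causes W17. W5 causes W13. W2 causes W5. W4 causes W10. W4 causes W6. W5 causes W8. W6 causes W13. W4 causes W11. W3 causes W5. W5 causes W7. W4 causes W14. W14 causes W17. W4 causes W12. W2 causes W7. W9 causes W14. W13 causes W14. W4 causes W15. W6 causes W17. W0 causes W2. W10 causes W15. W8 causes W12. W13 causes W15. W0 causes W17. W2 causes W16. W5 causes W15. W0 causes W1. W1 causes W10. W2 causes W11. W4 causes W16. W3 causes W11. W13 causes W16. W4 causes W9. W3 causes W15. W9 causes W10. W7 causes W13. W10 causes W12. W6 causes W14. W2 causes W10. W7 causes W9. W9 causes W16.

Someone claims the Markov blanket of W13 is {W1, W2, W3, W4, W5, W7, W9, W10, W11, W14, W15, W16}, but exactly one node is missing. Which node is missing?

W6

Parents of W13: W5, W6, W7.
W13 has children W14, W15, W16.
For each child, the remaining parents (spouses of W13):
  W14's other parents are W4, W6, W9.
  W15 also has parents W1, W3, W4, W5, W10, W14.
  parents(W16) \ {W13} = {W2, W3, W4, W9, W10, W11, W15}.
MB(W13) = {W1, W2, W3, W4, W5, W6, W7, W9, W10, W11, W14, W15, W16}.
Comparing with the claimed set, W6 is missing.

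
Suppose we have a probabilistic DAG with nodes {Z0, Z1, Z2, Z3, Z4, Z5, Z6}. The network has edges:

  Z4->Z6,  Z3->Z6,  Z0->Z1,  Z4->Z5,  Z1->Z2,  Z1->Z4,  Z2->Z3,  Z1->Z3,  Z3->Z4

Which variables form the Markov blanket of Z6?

{Z3, Z4}

Recall MB(v) = parents ∪ children ∪ spouses, where spouses are the other parents of v's children.
Z6's parents: Z3, Z4.
Children of Z6: none.
With no children, Z6 has no spouses; the co-parent set is empty.
Union: {Z3, Z4} ∪ {} ∪ {} = {Z3, Z4}.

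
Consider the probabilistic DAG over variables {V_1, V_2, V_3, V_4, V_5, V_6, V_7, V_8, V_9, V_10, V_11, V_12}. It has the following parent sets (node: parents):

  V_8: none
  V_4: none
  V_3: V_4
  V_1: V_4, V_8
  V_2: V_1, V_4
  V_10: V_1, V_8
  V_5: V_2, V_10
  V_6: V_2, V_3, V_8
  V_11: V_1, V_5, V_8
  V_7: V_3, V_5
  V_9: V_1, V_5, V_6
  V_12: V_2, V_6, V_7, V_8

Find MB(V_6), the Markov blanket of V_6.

V_6's parents: V_2, V_3, V_8.
V_6 has children V_9, V_12.
Parents of each child, excluding V_6:
  V_9 also has parents V_1, V_5.
  V_12's other parents are V_2, V_7, V_8.
Taking the union gives {V_1, V_2, V_3, V_5, V_7, V_8, V_9, V_12}.

{V_1, V_2, V_3, V_5, V_7, V_8, V_9, V_12}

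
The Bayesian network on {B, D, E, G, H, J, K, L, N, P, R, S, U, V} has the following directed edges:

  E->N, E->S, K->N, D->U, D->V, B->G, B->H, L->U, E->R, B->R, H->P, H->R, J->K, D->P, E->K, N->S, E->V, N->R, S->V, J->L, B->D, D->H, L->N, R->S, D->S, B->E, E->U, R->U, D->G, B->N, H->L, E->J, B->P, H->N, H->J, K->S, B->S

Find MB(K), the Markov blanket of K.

{B, D, E, H, J, L, N, R, S}

K has children N, S.
K's parents: E, J.
Other parents of K's children:
  parents(N) \ {K} = {B, E, H, L}.
  parents(S) \ {K} = {B, D, E, N, R}.
Taking the union gives {B, D, E, H, J, L, N, R, S}.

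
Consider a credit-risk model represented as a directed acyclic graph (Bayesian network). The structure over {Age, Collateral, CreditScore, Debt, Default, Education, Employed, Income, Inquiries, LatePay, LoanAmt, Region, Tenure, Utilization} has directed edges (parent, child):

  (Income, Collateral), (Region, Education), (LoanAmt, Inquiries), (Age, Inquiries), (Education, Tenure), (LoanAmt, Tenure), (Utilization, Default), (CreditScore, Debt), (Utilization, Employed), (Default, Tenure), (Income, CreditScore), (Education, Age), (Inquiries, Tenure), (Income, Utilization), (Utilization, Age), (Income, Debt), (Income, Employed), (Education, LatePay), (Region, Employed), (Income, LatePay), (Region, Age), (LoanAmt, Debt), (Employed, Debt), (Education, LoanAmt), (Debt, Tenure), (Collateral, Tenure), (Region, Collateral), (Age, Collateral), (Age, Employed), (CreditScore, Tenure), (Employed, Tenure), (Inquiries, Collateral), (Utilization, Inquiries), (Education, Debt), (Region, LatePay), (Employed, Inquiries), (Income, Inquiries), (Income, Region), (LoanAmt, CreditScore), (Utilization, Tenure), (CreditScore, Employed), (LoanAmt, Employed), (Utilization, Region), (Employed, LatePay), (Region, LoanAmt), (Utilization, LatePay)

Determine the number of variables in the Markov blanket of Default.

Recall MB(v) = parents ∪ children ∪ spouses, where spouses are the other parents of v's children.
Default's parents: Utilization.
Children of Default: Tenure.
Co-parents of Default (other parents of its children):
  Tenure's other parents are Collateral, CreditScore, Debt, Education, Employed, Inquiries, LoanAmt, Utilization.
MB(Default) = {Collateral, CreditScore, Debt, Education, Employed, Inquiries, LoanAmt, Tenure, Utilization}, which has 9 nodes.

9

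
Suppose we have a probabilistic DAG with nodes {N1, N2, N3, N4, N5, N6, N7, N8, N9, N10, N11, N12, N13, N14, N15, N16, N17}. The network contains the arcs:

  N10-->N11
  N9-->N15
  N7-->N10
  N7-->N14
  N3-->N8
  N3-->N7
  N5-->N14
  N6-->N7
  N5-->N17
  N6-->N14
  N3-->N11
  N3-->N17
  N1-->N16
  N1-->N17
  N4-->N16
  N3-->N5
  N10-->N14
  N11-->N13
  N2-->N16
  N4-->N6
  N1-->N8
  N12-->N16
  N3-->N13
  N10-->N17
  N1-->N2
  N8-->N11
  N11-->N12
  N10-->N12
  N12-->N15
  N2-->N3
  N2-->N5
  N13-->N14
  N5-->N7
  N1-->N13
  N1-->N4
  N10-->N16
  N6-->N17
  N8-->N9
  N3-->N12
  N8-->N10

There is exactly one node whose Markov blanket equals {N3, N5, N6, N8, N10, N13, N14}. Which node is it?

N7

The target node must have every member of {N3, N5, N6, N8, N10, N13, N14} as a parent, child, or co-parent, and no others.
Parents of N7: N3, N5, N6; children: N10, N14; co-parents: N5, N6, N8, N10, N13.
These exactly cover the given set, so the node is N7.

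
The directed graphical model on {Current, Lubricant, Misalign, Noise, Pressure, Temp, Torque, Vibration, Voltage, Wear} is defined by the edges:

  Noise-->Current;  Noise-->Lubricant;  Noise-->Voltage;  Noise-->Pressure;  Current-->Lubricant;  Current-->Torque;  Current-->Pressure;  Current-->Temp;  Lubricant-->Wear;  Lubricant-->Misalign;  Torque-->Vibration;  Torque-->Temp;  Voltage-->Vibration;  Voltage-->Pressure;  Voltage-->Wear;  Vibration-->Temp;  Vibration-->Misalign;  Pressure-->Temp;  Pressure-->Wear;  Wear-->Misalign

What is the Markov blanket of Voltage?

Parents of Voltage: Noise.
Voltage has children Pressure, Vibration, Wear.
For each child, the remaining parents (spouses of Voltage):
  parents(Vibration) \ {Voltage} = {Torque}.
  parents(Pressure) \ {Voltage} = {Current, Noise}.
  parents(Wear) \ {Voltage} = {Lubricant, Pressure}.
So the Markov blanket of Voltage is {Current, Lubricant, Noise, Pressure, Torque, Vibration, Wear}.

{Current, Lubricant, Noise, Pressure, Torque, Vibration, Wear}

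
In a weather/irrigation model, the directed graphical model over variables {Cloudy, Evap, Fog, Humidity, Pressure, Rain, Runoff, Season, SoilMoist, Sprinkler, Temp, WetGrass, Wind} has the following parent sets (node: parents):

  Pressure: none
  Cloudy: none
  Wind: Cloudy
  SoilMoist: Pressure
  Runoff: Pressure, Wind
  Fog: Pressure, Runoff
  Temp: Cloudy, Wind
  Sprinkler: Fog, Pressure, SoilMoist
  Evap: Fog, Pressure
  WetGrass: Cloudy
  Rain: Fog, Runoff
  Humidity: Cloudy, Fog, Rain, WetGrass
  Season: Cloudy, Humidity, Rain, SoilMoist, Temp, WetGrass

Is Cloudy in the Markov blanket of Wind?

Cloudy is a parent of Wind.
So Cloudy ∈ MB(Wind).

Yes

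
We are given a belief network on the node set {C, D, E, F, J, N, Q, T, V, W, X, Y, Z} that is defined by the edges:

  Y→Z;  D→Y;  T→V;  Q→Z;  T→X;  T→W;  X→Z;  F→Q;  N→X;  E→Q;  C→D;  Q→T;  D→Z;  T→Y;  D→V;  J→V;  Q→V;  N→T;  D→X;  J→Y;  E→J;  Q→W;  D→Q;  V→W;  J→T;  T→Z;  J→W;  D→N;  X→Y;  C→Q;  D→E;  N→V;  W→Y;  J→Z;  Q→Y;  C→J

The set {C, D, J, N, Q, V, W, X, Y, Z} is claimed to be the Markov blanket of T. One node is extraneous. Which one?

T has parents J, N, Q.
Ch(T) = {V, W, X, Y, Z}.
Other parents of T's children:
  V's other parents are D, J, N, Q.
  W's other parents are J, Q, V.
  X also has parents D, N.
  Y's other parents are D, J, Q, W, X.
  parents(Z) \ {T} = {D, J, Q, X, Y}.
MB(T) = {D, J, N, Q, V, W, X, Y, Z}.
C is neither a parent, child, nor co-parent of T, so it does not belong.

C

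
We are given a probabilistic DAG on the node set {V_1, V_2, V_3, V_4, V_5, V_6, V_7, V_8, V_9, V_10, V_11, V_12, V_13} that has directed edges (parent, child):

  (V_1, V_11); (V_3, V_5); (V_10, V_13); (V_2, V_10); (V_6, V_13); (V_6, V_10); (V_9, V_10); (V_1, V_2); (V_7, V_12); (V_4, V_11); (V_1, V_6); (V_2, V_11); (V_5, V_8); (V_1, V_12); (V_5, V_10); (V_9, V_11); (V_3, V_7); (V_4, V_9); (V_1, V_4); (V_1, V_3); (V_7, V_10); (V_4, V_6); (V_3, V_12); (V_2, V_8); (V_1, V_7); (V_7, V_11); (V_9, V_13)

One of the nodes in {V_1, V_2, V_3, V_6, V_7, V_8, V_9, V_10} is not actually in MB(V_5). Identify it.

By definition, MB(V_5) is built from V_5's parents, V_5's children, and the co-parents of V_5.
Children of V_5: V_8, V_10.
Parents of V_5: V_3.
Co-parents of V_5 (other parents of its children):
  V_8: V_2
  V_10: V_2, V_6, V_7, V_9
MB(V_5) = {V_2, V_3, V_6, V_7, V_8, V_9, V_10}.
V_1 is neither a parent, child, nor co-parent of V_5, so it does not belong.

V_1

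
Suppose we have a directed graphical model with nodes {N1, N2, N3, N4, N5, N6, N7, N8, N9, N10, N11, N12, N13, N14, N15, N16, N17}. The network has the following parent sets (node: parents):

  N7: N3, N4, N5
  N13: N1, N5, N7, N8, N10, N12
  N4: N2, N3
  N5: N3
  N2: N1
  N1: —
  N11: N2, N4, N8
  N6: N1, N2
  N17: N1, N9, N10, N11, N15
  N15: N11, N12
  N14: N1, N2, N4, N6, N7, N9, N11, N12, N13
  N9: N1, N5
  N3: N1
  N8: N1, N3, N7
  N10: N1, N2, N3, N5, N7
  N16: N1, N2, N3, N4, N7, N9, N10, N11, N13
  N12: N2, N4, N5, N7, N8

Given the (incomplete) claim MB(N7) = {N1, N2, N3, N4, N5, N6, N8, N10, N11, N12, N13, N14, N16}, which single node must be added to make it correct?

Pa(N7) = {N3, N4, N5}.
N7 has children N8, N10, N12, N13, N14, N16.
Co-parents of N7 (other parents of its children):
  parents(N8) \ {N7} = {N1, N3}.
  N10 also has parents N1, N2, N3, N5.
  N12's other parents are N2, N4, N5, N8.
  N13 also has parents N1, N5, N8, N10, N12.
  parents(N14) \ {N7} = {N1, N2, N4, N6, N9, N11, N12, N13}.
  N16's other parents are N1, N2, N3, N4, N9, N10, N11, N13.
MB(N7) = {N1, N2, N3, N4, N5, N6, N8, N9, N10, N11, N12, N13, N14, N16}.
Comparing with the claimed set, N9 is missing.

N9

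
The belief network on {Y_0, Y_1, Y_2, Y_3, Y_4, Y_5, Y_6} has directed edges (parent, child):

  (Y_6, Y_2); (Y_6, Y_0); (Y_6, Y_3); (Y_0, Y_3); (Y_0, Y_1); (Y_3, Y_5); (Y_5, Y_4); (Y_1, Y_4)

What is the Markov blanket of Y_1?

The Markov blanket of a node is its parents, its children, and the other parents of its children.
Parents of Y_1: Y_0.
Children of Y_1: Y_4.
Parents of each child, excluding Y_1:
  Y_4 also has parent Y_5.
Union: {Y_0} ∪ {Y_4} ∪ {Y_5} = {Y_0, Y_4, Y_5}.

{Y_0, Y_4, Y_5}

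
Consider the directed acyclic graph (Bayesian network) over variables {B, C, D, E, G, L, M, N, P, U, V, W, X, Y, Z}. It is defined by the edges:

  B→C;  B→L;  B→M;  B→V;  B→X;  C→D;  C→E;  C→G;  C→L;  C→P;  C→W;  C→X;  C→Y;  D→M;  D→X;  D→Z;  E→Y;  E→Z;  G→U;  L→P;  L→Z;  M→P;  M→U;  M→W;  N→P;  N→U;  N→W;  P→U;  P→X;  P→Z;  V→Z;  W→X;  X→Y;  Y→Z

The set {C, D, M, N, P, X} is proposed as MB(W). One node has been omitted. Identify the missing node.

W's parents: C, M, N.
W has child X.
Parents of each child, excluding W:
  X's other parents are B, C, D, P.
MB(W) = {B, C, D, M, N, P, X}.
Comparing with the claimed set, B is missing.

B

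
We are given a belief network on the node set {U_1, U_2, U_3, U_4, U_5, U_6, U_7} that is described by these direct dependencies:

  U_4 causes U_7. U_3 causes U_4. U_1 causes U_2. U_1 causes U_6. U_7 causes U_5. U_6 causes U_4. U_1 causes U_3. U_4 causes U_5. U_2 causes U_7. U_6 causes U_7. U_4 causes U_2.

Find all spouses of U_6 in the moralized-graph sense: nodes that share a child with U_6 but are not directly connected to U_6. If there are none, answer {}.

Children of U_6: U_4, U_7.
  U_4: U_3
  U_7: U_2, U_4
Excluding nodes already adjacent to U_6 (U_1, U_4, U_7), the co-parent-only contribution is {U_2, U_3}.

{U_2, U_3}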